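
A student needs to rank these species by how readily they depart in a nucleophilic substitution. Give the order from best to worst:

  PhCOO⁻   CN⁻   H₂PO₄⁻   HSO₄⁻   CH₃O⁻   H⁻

The more stable X⁻ (or X) is on its own — i.e. the weaker a base it is — the better a leaving group it makes.
HSO₄⁻: pKₐ(H₂SO₄) ≈ -3
H₂PO₄⁻: pKₐ(H₃PO₄) ≈ 2.1
PhCOO⁻: pKₐ(C₆H₅COOH) ≈ 4.2
CN⁻: pKₐ(HCN) ≈ 9.2
CH₃O⁻: pKₐ(CH₃OH) ≈ 15.5
H⁻: pKₐ(H₂) ≈ 36

HSO₄⁻ > H₂PO₄⁻ > PhCOO⁻ > CN⁻ > CH₃O⁻ > H⁻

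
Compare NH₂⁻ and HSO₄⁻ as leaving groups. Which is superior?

HSO₄⁻

HSO₄⁻ is the better leaving group.
pKₐ(H₂SO₄) ≈ -3 versus pKₐ(NH₃) ≈ 38: HSO₄⁻ is the much weaker base.
Conjugate base of a strong mineral acid.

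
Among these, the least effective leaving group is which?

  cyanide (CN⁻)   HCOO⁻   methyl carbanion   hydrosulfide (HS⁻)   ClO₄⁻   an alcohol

The more stable X⁻ (or X) is on its own — i.e. the weaker a base it is — the better a leaving group it makes.
ClO₄⁻: pKₐ(HClO₄) ≈ -10
an alcohol: pKₐ(R'OH₂⁺) ≈ -2.4
HCOO⁻: pKₐ(HCOOH) ≈ 3.8
hydrosulfide (HS⁻): pKₐ(H₂S) ≈ 7
cyanide (CN⁻): pKₐ(HCN) ≈ 9.2
methyl carbanion: pKₐ(CH₄) ≈ 48

methyl carbanion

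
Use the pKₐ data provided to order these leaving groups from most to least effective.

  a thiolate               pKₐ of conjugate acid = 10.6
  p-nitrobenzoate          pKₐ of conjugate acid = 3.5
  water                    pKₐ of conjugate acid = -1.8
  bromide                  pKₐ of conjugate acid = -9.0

bromide > water > p-nitrobenzoate > a thiolate

Lower conjugate-acid pKₐ ⇒ weaker base ⇒ better leaving group.
Sorting by the given values: bromide (-9.0), water (-1.8), p-nitrobenzoate (3.5), a thiolate (10.6).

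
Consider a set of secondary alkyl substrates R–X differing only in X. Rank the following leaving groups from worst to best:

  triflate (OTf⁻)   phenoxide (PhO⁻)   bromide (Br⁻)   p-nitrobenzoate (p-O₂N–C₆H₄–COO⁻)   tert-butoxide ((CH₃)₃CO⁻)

tert-butoxide ((CH₃)₃CO⁻) < phenoxide (PhO⁻) < p-nitrobenzoate (p-O₂N–C₆H₄–COO⁻) < bromide (Br⁻) < triflate (OTf⁻)

triflate (OTf⁻): pKₐ(CF₃SO₃H (triflic acid)) ≈ -14
bromide (Br⁻): pKₐ(HBr) ≈ -9
p-nitrobenzoate (p-O₂N–C₆H₄–COO⁻): pKₐ(p-nitrobenzoic acid) ≈ 3.4
phenoxide (PhO⁻): pKₐ(C₆H₅OH (phenol)) ≈ 10
tert-butoxide ((CH₃)₃CO⁻): pKₐ(t-BuOH) ≈ 18
Listed from poorest to best leaving group as asked.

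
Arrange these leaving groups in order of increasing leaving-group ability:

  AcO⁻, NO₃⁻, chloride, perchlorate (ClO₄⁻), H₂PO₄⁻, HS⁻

A good leaving group is a weak base: the lower the pKₐ of its conjugate acid, the more readily it departs.
perchlorate (ClO₄⁻): pKₐ(HClO₄) ≈ -10
chloride: pKₐ(HCl) ≈ -7
NO₃⁻: pKₐ(HNO₃) ≈ -1.3
H₂PO₄⁻: pKₐ(H₃PO₄) ≈ 2.1
AcO⁻: pKₐ(CH₃COOH) ≈ 4.8
HS⁻: pKₐ(H₂S) ≈ 7
Listed from poorest to best leaving group as asked.

HS⁻ < AcO⁻ < H₂PO₄⁻ < NO₃⁻ < chloride < perchlorate (ClO₄⁻)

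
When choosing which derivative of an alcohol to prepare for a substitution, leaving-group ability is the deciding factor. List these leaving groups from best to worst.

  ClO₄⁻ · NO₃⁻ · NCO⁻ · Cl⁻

Leaving-group ability tracks the stability of the departed species; conjugate-acid pKₐ is the usual yardstick (lower pKₐ → better LG).
ClO₄⁻: pKₐ(HClO₄) ≈ -10
Cl⁻: pKₐ(HCl) ≈ -7
NO₃⁻: pKₐ(HNO₃) ≈ -1.3
NCO⁻: pKₐ(HOCN) ≈ 3.5

ClO₄⁻ > Cl⁻ > NO₃⁻ > NCO⁻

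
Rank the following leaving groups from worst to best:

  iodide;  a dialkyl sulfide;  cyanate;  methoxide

iodide: pKₐ(HI) ≈ -10
a dialkyl sulfide: pKₐ(R'₂SH⁺) ≈ -7
cyanate: pKₐ(HOCN) ≈ 3.5
methoxide: pKₐ(CH₃OH) ≈ 15.5 — strong base; alkoxides do not leave unassisted
Reversing gives the worst-to-best order requested.

methoxide < cyanate < a dialkyl sulfide < iodide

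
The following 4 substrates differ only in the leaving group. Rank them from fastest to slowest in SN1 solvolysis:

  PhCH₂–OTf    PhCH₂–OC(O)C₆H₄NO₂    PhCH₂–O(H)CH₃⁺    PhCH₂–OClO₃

PhCH₂–OTf > PhCH₂–OClO₃ > PhCH₂–O(H)CH₃⁺ > PhCH₂–OC(O)C₆H₄NO₂

Identical carbon frameworks mean the comparison reduces to leaving-group quality.
Rank by basicity of the departing species: weakest base leaves most easily.
PhCH₂–OTf loses OTf⁻: pKₐ(CF₃SO₃H (triflic acid)) ≈ -14
PhCH₂–OClO₃ loses ClO₄⁻: pKₐ(HClO₄) ≈ -10
PhCH₂–O(H)CH₃⁺ loses R'OH: pKₐ(R'OH₂⁺) ≈ -2.4
PhCH₂–OC(O)C₆H₄NO₂ loses p-O₂N–C₆H₄–COO⁻: pKₐ(p-nitrobenzoic acid) ≈ 3.4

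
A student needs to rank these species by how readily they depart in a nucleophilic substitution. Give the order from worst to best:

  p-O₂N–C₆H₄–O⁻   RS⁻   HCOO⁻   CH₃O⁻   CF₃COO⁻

CH₃O⁻ < RS⁻ < p-O₂N–C₆H₄–O⁻ < HCOO⁻ < CF₃COO⁻

A good leaving group is a weak base: the lower the pKₐ of its conjugate acid, the more readily it departs.
CF₃COO⁻: pKₐ(CF₃COOH) ≈ 0.2
HCOO⁻: pKₐ(HCOOH) ≈ 3.8 — resonance-stabilised carboxylate
p-O₂N–C₆H₄–O⁻: pKₐ(p-nitrophenol) ≈ 7.2
RS⁻: pKₐ(RSH (a thiol)) ≈ 10.5 — moderately basic; rarely leaves without activation
CH₃O⁻: pKₐ(CH₃OH) ≈ 15.5 — strong base; alkoxides do not leave unassisted
Reversing gives the worst-to-best order requested.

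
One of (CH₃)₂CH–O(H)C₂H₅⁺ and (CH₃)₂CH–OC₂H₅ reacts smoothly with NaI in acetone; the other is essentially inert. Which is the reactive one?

(CH₃)₂CH–O(H)C₂H₅⁺

From (CH₃)₂CH–OC₂H₅ the departing group would be CH₃CH₂O⁻ (pKₐ(CH₃CH₂OH) ≈ 16). Strong base; alkoxides do not leave unassisted.
From (CH₃)₂CH–O(H)C₂H₅⁺ the leaving group is R'OH (pKₐ(R'OH₂⁺) ≈ -2.4). Neutral; leaves from a protonated ether (an oxonium ion, R–O(H)R'⁺).
(In practice (CH₃)₂CH–O(H)C₂H₅⁺ is made from (CH₃)₂CH–OC₂H₅ by protonation with concentrated HBr, allowing neutral ethanol, rather than ethoxide, to depart.)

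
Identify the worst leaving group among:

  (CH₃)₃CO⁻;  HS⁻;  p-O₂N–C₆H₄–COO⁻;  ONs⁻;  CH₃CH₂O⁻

(CH₃)₃CO⁻

A good leaving group is a weak base: the lower the pKₐ of its conjugate acid, the more readily it departs.
ONs⁻: pKₐ(p-O₂NC₆H₄SO₃H) ≈ -3.5
p-O₂N–C₆H₄–COO⁻: pKₐ(p-nitrobenzoic acid) ≈ 3.4
HS⁻: pKₐ(H₂S) ≈ 7
CH₃CH₂O⁻: pKₐ(CH₃CH₂OH) ≈ 16
(CH₃)₃CO⁻: pKₐ(t-BuOH) ≈ 18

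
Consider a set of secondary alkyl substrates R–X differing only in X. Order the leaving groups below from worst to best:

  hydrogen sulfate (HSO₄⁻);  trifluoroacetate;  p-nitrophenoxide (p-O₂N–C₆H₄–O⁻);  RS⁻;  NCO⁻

RS⁻ < p-nitrophenoxide (p-O₂N–C₆H₄–O⁻) < NCO⁻ < trifluoroacetate < hydrogen sulfate (HSO₄⁻)

hydrogen sulfate (HSO₄⁻): pKₐ(H₂SO₄) ≈ -3
trifluoroacetate: pKₐ(CF₃COOH) ≈ 0.2
NCO⁻: pKₐ(HOCN) ≈ 3.5
p-nitrophenoxide (p-O₂N–C₆H₄–O⁻): pKₐ(p-nitrophenol) ≈ 7.2
RS⁻: pKₐ(RSH (a thiol)) ≈ 10.5
Listed from poorest to best leaving group as asked.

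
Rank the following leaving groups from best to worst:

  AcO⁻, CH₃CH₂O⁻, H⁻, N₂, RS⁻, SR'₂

N₂ > SR'₂ > AcO⁻ > RS⁻ > CH₃CH₂O⁻ > H⁻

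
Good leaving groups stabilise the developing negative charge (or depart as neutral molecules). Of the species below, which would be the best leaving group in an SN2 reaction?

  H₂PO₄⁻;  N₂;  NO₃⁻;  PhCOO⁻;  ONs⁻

N₂

Rank by basicity of the departing species: weakest base leaves most easily.
N₂: no meaningful conjugate acid; N₂ departs as an exceptionally stable neutral molecule
ONs⁻: pKₐ(p-O₂NC₆H₄SO₃H) ≈ -3.5
NO₃⁻: pKₐ(HNO₃) ≈ -1.3
H₂PO₄⁻: pKₐ(H₃PO₄) ≈ 2.1
PhCOO⁻: pKₐ(C₆H₅COOH) ≈ 4.2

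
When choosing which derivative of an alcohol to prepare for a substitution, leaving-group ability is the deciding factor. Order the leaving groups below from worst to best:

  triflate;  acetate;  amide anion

triflate: pKₐ(CF₃SO₃H (triflic acid)) ≈ -14
acetate: pKₐ(CH₃COOH) ≈ 4.8
amide anion: pKₐ(NH₃) ≈ 38
The question asks for worst first, so the sequence is read in increasing leaving-group ability.

amide anion < acetate < triflate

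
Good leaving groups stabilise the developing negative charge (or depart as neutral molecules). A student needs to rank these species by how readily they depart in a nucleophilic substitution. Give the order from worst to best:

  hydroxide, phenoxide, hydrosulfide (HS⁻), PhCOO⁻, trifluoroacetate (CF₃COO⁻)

hydroxide < phenoxide < hydrosulfide (HS⁻) < PhCOO⁻ < trifluoroacetate (CF₃COO⁻)

A good leaving group is a weak base: the lower the pKₐ of its conjugate acid, the more readily it departs.
trifluoroacetate (CF₃COO⁻): pKₐ(CF₃COOH) ≈ 0.2 — strongly electron-withdrawing CF₃ stabilises the carboxylate
PhCOO⁻: pKₐ(C₆H₅COOH) ≈ 4.2 — aryl carboxylate
hydrosulfide (HS⁻): pKₐ(H₂S) ≈ 7
phenoxide: pKₐ(C₆H₅OH (phenol)) ≈ 10
hydroxide: pKₐ(H₂O) ≈ 15.7 — strong base; essentially never leaves without prior activation
The question asks for worst first, so the sequence is read in increasing leaving-group ability.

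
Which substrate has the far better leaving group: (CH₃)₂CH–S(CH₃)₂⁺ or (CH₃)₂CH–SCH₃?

(CH₃)₂CH–S(CH₃)₂⁺

From (CH₃)₂CH–SCH₃ the departing group would be RS⁻ (pKₐ(RSH (a thiol)) ≈ 10.5). Moderately basic; rarely leaves without activation.
From (CH₃)₂CH–S(CH₃)₂⁺ the leaving group is SR'₂ (pKₐ(R'₂SH⁺) ≈ -7). Neutral; leaves from a sulfonium salt (R–SR'₂⁺).
(In practice (CH₃)₂CH–S(CH₃)₂⁺ is made from (CH₃)₂CH–SCH₃ by S-methylation with CH₃I, allowing neutral dimethyl sulfide, rather than methanethiolate, to depart.)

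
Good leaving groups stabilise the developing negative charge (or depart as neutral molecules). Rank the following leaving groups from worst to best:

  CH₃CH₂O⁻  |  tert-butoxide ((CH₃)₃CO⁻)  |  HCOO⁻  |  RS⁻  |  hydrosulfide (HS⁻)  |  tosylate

Rank by basicity of the departing species: weakest base leaves most easily.
tosylate: pKₐ(p-CH₃C₆H₄SO₃H (TsOH)) ≈ -2.8 — resonance-delocalised arenesulfonate
HCOO⁻: pKₐ(HCOOH) ≈ 3.8 — resonance-stabilised carboxylate
hydrosulfide (HS⁻): pKₐ(H₂S) ≈ 7
RS⁻: pKₐ(RSH (a thiol)) ≈ 10.5
CH₃CH₂O⁻: pKₐ(CH₃CH₂OH) ≈ 16 — strong base; alkoxides do not leave unassisted
tert-butoxide ((CH₃)₃CO⁻): pKₐ(t-BuOH) ≈ 18 — bulky, strongly basic alkoxide
Reversing gives the worst-to-best order requested.

tert-butoxide ((CH₃)₃CO⁻) < CH₃CH₂O⁻ < RS⁻ < hydrosulfide (HS⁻) < HCOO⁻ < tosylate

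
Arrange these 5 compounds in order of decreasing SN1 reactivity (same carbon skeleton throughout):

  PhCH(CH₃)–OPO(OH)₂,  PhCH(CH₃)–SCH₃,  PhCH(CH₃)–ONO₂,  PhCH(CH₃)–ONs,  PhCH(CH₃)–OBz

PhCH(CH₃)–ONs > PhCH(CH₃)–ONO₂ > PhCH(CH₃)–OPO(OH)₂ > PhCH(CH₃)–OBz > PhCH(CH₃)–SCH₃

Same R in every case — rank the leaving groups.
A good leaving group is a weak base: the lower the pKₐ of its conjugate acid, the more readily it departs.
PhCH(CH₃)–ONs loses ONs⁻: pKₐ(p-O₂NC₆H₄SO₃H) ≈ -3.5
PhCH(CH₃)–ONO₂ loses NO₃⁻: pKₐ(HNO₃) ≈ -1.3
PhCH(CH₃)–OPO(OH)₂ loses H₂PO₄⁻: pKₐ(H₃PO₄) ≈ 2.1
PhCH(CH₃)–OBz loses PhCOO⁻: pKₐ(C₆H₅COOH) ≈ 4.2
PhCH(CH₃)–SCH₃ loses RS⁻: pKₐ(RSH (a thiol)) ≈ 10.5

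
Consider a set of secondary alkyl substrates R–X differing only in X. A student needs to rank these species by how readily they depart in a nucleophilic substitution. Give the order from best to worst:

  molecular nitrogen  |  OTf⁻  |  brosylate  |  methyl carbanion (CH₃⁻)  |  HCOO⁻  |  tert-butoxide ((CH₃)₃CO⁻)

molecular nitrogen > OTf⁻ > brosylate > HCOO⁻ > tert-butoxide ((CH₃)₃CO⁻) > methyl carbanion (CH₃⁻)

molecular nitrogen: no meaningful conjugate acid; N₂ departs as an exceptionally stable neutral molecule
OTf⁻: pKₐ(CF₃SO₃H (triflic acid)) ≈ -14 — charge spread over three oxygens and a CF₃ group; the premier leaving group in synthesis
brosylate: pKₐ(p-BrC₆H₄SO₃H) ≈ -2.8
HCOO⁻: pKₐ(HCOOH) ≈ 3.8
tert-butoxide ((CH₃)₃CO⁻): pKₐ(t-BuOH) ≈ 18 — bulky, strongly basic alkoxide
methyl carbanion (CH₃⁻): pKₐ(CH₄) ≈ 48 — unstabilised carbanion; the worst conceivable leaving group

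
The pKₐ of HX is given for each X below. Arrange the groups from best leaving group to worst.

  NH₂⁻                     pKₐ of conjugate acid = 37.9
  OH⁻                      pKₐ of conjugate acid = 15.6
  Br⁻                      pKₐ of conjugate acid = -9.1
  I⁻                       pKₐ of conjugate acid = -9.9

Lower conjugate-acid pKₐ ⇒ weaker base ⇒ better leaving group.
Sorting by the given values: I⁻ (-9.9), Br⁻ (-9.1), OH⁻ (15.6), NH₂⁻ (37.9).

I⁻ > Br⁻ > OH⁻ > NH₂⁻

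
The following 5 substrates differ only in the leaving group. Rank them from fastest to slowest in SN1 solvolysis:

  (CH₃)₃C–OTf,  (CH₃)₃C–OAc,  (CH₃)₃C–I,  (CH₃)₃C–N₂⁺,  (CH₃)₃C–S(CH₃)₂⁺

(CH₃)₃C–N₂⁺ > (CH₃)₃C–OTf > (CH₃)₃C–I > (CH₃)₃C–S(CH₃)₂⁺ > (CH₃)₃C–OAc

Identical carbon frameworks mean the comparison reduces to leaving-group quality.
The more stable X⁻ (or X) is on its own — i.e. the weaker a base it is — the better a leaving group it makes.
(CH₃)₃C–N₂⁺ loses N₂: no meaningful conjugate acid; N₂ departs as an exceptionally stable neutral molecule
(CH₃)₃C–OTf loses OTf⁻: pKₐ(CF₃SO₃H (triflic acid)) ≈ -14
(CH₃)₃C–I loses I⁻: pKₐ(HI) ≈ -10
(CH₃)₃C–S(CH₃)₂⁺ loses SR'₂: pKₐ(R'₂SH⁺) ≈ -7
(CH₃)₃C–OAc loses AcO⁻: pKₐ(CH₃COOH) ≈ 4.8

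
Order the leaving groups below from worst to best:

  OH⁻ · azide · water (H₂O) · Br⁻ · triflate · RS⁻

The more stable X⁻ (or X) is on its own — i.e. the weaker a base it is — the better a leaving group it makes.
triflate: pKₐ(CF₃SO₃H (triflic acid)) ≈ -14
Br⁻: pKₐ(HBr) ≈ -9
water (H₂O): pKₐ(H₃O⁺) ≈ -1.7
azide: pKₐ(HN₃) ≈ 4.7
RS⁻: pKₐ(RSH (a thiol)) ≈ 10.5
OH⁻: pKₐ(H₂O) ≈ 15.7
The question asks for worst first, so the sequence is read in increasing leaving-group ability.

OH⁻ < RS⁻ < azide < water (H₂O) < Br⁻ < triflate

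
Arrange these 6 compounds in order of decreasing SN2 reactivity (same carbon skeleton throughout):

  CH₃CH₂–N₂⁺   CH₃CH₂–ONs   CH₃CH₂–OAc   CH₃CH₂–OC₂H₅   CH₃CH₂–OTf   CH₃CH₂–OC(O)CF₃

CH₃CH₂–N₂⁺ > CH₃CH₂–OTf > CH₃CH₂–ONs > CH₃CH₂–OC(O)CF₃ > CH₃CH₂–OAc > CH₃CH₂–OC₂H₅

Identical carbon frameworks mean the comparison reduces to leaving-group quality.
Rank by basicity of the departing species: weakest base leaves most easily.
CH₃CH₂–N₂⁺ loses N₂: no meaningful conjugate acid; N₂ departs as an exceptionally stable neutral molecule
CH₃CH₂–OTf loses OTf⁻: pKₐ(CF₃SO₃H (triflic acid)) ≈ -14
CH₃CH₂–ONs loses ONs⁻: pKₐ(p-O₂NC₆H₄SO₃H) ≈ -3.5
CH₃CH₂–OC(O)CF₃ loses CF₃COO⁻: pKₐ(CF₃COOH) ≈ 0.2
CH₃CH₂–OAc loses AcO⁻: pKₐ(CH₃COOH) ≈ 4.8
CH₃CH₂–OC₂H₅ loses CH₃CH₂O⁻: pKₐ(CH₃CH₂OH) ≈ 16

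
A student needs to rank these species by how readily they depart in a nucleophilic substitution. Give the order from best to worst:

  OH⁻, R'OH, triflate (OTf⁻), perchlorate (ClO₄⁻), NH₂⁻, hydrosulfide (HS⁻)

triflate (OTf⁻): pKₐ(CF₃SO₃H (triflic acid)) ≈ -14 — charge spread over three oxygens and a CF₃ group; the premier leaving group in synthesis
perchlorate (ClO₄⁻): pKₐ(HClO₄) ≈ -10
R'OH: pKₐ(R'OH₂⁺) ≈ -2.4 — neutral; leaves from a protonated ether (an oxonium ion, R–O(H)R'⁺)
hydrosulfide (HS⁻): pKₐ(H₂S) ≈ 7 — larger and more polarisable than the oxygen analogue
OH⁻: pKₐ(H₂O) ≈ 15.7 — strong base; essentially never leaves without prior activation
NH₂⁻: pKₐ(NH₃) ≈ 38

triflate (OTf⁻) > perchlorate (ClO₄⁻) > R'OH > hydrosulfide (HS⁻) > OH⁻ > NH₂⁻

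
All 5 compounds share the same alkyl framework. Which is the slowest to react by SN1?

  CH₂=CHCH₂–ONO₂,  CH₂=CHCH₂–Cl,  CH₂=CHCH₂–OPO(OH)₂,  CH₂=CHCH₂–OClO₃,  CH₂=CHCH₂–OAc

CH₂=CHCH₂–OAc

Same R in every case — rank the leaving groups.
Leaving-group ability tracks the stability of the departed species; conjugate-acid pKₐ is the usual yardstick (lower pKₐ → better LG).
CH₂=CHCH₂–OClO₃ loses ClO₄⁻: pKₐ(HClO₄) ≈ -10
CH₂=CHCH₂–Cl loses Cl⁻: pKₐ(HCl) ≈ -7
CH₂=CHCH₂–ONO₂ loses NO₃⁻: pKₐ(HNO₃) ≈ -1.3
CH₂=CHCH₂–OPO(OH)₂ loses H₂PO₄⁻: pKₐ(H₃PO₄) ≈ 2.1
CH₂=CHCH₂–OAc loses AcO⁻: pKₐ(CH₃COOH) ≈ 4.8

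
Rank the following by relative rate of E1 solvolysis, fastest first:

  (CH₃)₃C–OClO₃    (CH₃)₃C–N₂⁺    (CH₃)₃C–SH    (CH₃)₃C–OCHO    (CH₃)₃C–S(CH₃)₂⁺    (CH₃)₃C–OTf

(CH₃)₃C–N₂⁺ > (CH₃)₃C–OTf > (CH₃)₃C–OClO₃ > (CH₃)₃C–S(CH₃)₂⁺ > (CH₃)₃C–OCHO > (CH₃)₃C–SH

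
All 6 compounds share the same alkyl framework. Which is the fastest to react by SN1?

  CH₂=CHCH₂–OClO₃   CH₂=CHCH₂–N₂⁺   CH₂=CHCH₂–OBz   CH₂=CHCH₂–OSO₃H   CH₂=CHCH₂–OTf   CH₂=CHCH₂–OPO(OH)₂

CH₂=CHCH₂–N₂⁺

Identical carbon frameworks mean the comparison reduces to leaving-group quality.
A good leaving group is a weak base: the lower the pKₐ of its conjugate acid, the more readily it departs.
CH₂=CHCH₂–N₂⁺ loses N₂: no meaningful conjugate acid; N₂ departs as an exceptionally stable neutral molecule
CH₂=CHCH₂–OTf loses OTf⁻: pKₐ(CF₃SO₃H (triflic acid)) ≈ -14
CH₂=CHCH₂–OClO₃ loses ClO₄⁻: pKₐ(HClO₄) ≈ -10
CH₂=CHCH₂–OSO₃H loses HSO₄⁻: pKₐ(H₂SO₄) ≈ -3
CH₂=CHCH₂–OPO(OH)₂ loses H₂PO₄⁻: pKₐ(H₃PO₄) ≈ 2.1
CH₂=CHCH₂–OBz loses PhCOO⁻: pKₐ(C₆H₅COOH) ≈ 4.2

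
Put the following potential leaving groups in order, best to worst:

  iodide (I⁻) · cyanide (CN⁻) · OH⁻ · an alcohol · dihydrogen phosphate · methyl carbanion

Leaving-group ability tracks the stability of the departed species; conjugate-acid pKₐ is the usual yardstick (lower pKₐ → better LG).
iodide (I⁻): pKₐ(HI) ≈ -10
an alcohol: pKₐ(R'OH₂⁺) ≈ -2.4
dihydrogen phosphate: pKₐ(H₃PO₄) ≈ 2.1
cyanide (CN⁻): pKₐ(HCN) ≈ 9.2
OH⁻: pKₐ(H₂O) ≈ 15.7
methyl carbanion: pKₐ(CH₄) ≈ 48

iodide (I⁻) > an alcohol > dihydrogen phosphate > cyanide (CN⁻) > OH⁻ > methyl carbanion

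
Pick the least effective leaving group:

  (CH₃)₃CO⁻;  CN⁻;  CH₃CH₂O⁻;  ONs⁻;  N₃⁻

(CH₃)₃CO⁻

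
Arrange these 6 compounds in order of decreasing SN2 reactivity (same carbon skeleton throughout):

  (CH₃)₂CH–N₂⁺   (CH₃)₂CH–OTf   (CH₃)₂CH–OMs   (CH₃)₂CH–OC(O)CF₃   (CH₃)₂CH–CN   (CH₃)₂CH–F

Same R in every case — rank the leaving groups.
The more stable X⁻ (or X) is on its own — i.e. the weaker a base it is — the better a leaving group it makes.
(CH₃)₂CH–N₂⁺ loses N₂: no meaningful conjugate acid; N₂ departs as an exceptionally stable neutral molecule
(CH₃)₂CH–OTf loses OTf⁻: pKₐ(CF₃SO₃H (triflic acid)) ≈ -14
(CH₃)₂CH–OMs loses OMs⁻: pKₐ(CH₃SO₃H (MsOH)) ≈ -1.9
(CH₃)₂CH–OC(O)CF₃ loses CF₃COO⁻: pKₐ(CF₃COOH) ≈ 0.2
(CH₃)₂CH–F loses F⁻: pKₐ(HF) ≈ 3.2
(CH₃)₂CH–CN loses CN⁻: pKₐ(HCN) ≈ 9.2

(CH₃)₂CH–N₂⁺ > (CH₃)₂CH–OTf > (CH₃)₂CH–OMs > (CH₃)₂CH–OC(O)CF₃ > (CH₃)₂CH–F > (CH₃)₂CH–CN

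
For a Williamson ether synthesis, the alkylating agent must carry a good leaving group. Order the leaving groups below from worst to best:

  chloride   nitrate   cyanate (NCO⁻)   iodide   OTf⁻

OTf⁻: pKₐ(CF₃SO₃H (triflic acid)) ≈ -14
iodide: pKₐ(HI) ≈ -10
chloride: pKₐ(HCl) ≈ -7
nitrate: pKₐ(HNO₃) ≈ -1.3
cyanate (NCO⁻): pKₐ(HOCN) ≈ 3.5
Listed from poorest to best leaving group as asked.

cyanate (NCO⁻) < nitrate < chloride < iodide < OTf⁻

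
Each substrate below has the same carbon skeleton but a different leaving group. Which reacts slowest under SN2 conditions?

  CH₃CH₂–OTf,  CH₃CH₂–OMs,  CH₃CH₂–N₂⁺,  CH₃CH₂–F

CH₃CH₂–F

With the same alkyl group throughout, only the leaving group differentiates the rates.
The more stable X⁻ (or X) is on its own — i.e. the weaker a base it is — the better a leaving group it makes.
CH₃CH₂–N₂⁺ loses N₂: no meaningful conjugate acid; N₂ departs as an exceptionally stable neutral molecule
CH₃CH₂–OTf loses OTf⁻: pKₐ(CF₃SO₃H (triflic acid)) ≈ -14
CH₃CH₂–OMs loses OMs⁻: pKₐ(CH₃SO₃H (MsOH)) ≈ -1.9
CH₃CH₂–F loses F⁻: pKₐ(HF) ≈ 3.2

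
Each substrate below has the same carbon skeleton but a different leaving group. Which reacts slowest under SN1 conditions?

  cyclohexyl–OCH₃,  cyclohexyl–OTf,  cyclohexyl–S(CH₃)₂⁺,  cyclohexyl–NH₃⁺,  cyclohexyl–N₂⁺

cyclohexyl–OCH₃

With the same alkyl group throughout, only the leaving group differentiates the rates.
Rank by basicity of the departing species: weakest base leaves most easily.
cyclohexyl–N₂⁺ loses N₂: no meaningful conjugate acid; N₂ departs as an exceptionally stable neutral molecule
cyclohexyl–OTf loses OTf⁻: pKₐ(CF₃SO₃H (triflic acid)) ≈ -14
cyclohexyl–S(CH₃)₂⁺ loses SR'₂: pKₐ(R'₂SH⁺) ≈ -7
cyclohexyl–NH₃⁺ loses NH₃: pKₐ(NH₄⁺) ≈ 9.2
cyclohexyl–OCH₃ loses CH₃O⁻: pKₐ(CH₃OH) ≈ 15.5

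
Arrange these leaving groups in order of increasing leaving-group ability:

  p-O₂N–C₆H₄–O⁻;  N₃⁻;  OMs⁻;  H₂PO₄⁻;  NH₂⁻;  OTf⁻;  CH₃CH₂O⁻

OTf⁻: pKₐ(CF₃SO₃H (triflic acid)) ≈ -14 — charge spread over three oxygens and a CF₃ group; the premier leaving group in synthesis
OMs⁻: pKₐ(CH₃SO₃H (MsOH)) ≈ -1.9 — resonance-delocalised alkanesulfonate
H₂PO₄⁻: pKₐ(H₃PO₄) ≈ 2.1 — moderate base; biological leaving group after further activation
N₃⁻: pKₐ(HN₃) ≈ 4.7 — linear, resonance-stabilised
p-O₂N–C₆H₄–O⁻: pKₐ(p-nitrophenol) ≈ 7.2 — nitro group delocalises the charge; the classic chromogenic LG
CH₃CH₂O⁻: pKₐ(CH₃CH₂OH) ≈ 16 — strong base; alkoxides do not leave unassisted
NH₂⁻: pKₐ(NH₃) ≈ 38 — extremely strong base; never a leaving group
Reversing gives the worst-to-best order requested.

NH₂⁻ < CH₃CH₂O⁻ < p-O₂N–C₆H₄–O⁻ < N₃⁻ < H₂PO₄⁻ < OMs⁻ < OTf⁻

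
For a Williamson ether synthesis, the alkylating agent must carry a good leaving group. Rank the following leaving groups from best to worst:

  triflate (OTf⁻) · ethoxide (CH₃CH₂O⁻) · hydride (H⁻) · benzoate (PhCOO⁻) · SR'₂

Rank by basicity of the departing species: weakest base leaves most easily.
triflate (OTf⁻): pKₐ(CF₃SO₃H (triflic acid)) ≈ -14 — charge spread over three oxygens and a CF₃ group; the premier leaving group in synthesis
SR'₂: pKₐ(R'₂SH⁺) ≈ -7
benzoate (PhCOO⁻): pKₐ(C₆H₅COOH) ≈ 4.2 — aryl carboxylate
ethoxide (CH₃CH₂O⁻): pKₐ(CH₃CH₂OH) ≈ 16
hydride (H⁻): pKₐ(H₂) ≈ 36

triflate (OTf⁻) > SR'₂ > benzoate (PhCOO⁻) > ethoxide (CH₃CH₂O⁻) > hydride (H⁻)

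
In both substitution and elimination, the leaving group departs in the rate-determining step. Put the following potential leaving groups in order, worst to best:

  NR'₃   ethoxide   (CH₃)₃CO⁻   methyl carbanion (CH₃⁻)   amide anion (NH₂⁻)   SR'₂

SR'₂: pKₐ(R'₂SH⁺) ≈ -7
NR'₃: pKₐ(R'₃NH⁺) ≈ 10.7
ethoxide: pKₐ(CH₃CH₂OH) ≈ 16
(CH₃)₃CO⁻: pKₐ(t-BuOH) ≈ 18
amide anion (NH₂⁻): pKₐ(NH₃) ≈ 38
methyl carbanion (CH₃⁻): pKₐ(CH₄) ≈ 48
Listed from poorest to best leaving group as asked.

methyl carbanion (CH₃⁻) < amide anion (NH₂⁻) < (CH₃)₃CO⁻ < ethoxide < NR'₃ < SR'₂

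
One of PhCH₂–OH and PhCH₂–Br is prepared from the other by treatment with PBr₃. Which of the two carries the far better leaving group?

PhCH₂–Br

From PhCH₂–OH the departing group would be OH⁻ (pKₐ(H₂O) ≈ 15.7). Strong base; essentially never leaves without prior activation.
From PhCH₂–Br the leaving group is Br⁻ (pKₐ(HBr) ≈ -9). Weak base; good leaving group.
Treatment with PBr₃ works by replacing the hydroxyl with bromide, making PhCH₂–Br enormously more reactive.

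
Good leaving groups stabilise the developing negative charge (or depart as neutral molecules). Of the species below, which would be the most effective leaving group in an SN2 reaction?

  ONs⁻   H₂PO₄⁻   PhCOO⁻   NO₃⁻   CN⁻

ONs⁻

Leaving-group ability tracks the stability of the departed species; conjugate-acid pKₐ is the usual yardstick (lower pKₐ → better LG).
ONs⁻: pKₐ(p-O₂NC₆H₄SO₃H) ≈ -3.5
NO₃⁻: pKₐ(HNO₃) ≈ -1.3
H₂PO₄⁻: pKₐ(H₃PO₄) ≈ 2.1
PhCOO⁻: pKₐ(C₆H₅COOH) ≈ 4.2
CN⁻: pKₐ(HCN) ≈ 9.2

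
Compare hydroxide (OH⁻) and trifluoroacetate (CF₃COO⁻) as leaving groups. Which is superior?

trifluoroacetate (CF₃COO⁻) is the better leaving group.
pKₐ(CF₃COOH) ≈ 0.2 versus pKₐ(H₂O) ≈ 15.7: trifluoroacetate (CF₃COO⁻) is the much weaker base.
Strongly electron-withdrawing CF₃ stabilises the carboxylate.

trifluoroacetate (CF₃COO⁻)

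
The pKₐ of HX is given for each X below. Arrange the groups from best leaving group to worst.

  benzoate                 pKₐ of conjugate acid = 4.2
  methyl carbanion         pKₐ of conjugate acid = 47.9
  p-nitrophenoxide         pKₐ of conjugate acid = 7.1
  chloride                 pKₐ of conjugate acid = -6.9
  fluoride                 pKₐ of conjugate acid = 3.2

Lower conjugate-acid pKₐ ⇒ weaker base ⇒ better leaving group.
Sorting by the given values: chloride (-6.9), fluoride (3.2), benzoate (4.2), p-nitrophenoxide (7.1), methyl carbanion (47.9).

chloride > fluoride > benzoate > p-nitrophenoxide > methyl carbanion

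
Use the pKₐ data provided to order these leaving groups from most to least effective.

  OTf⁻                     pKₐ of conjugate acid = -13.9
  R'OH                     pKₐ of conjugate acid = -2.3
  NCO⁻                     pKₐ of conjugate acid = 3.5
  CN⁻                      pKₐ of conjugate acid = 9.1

OTf⁻ > R'OH > NCO⁻ > CN⁻

Lower conjugate-acid pKₐ ⇒ weaker base ⇒ better leaving group.
Sorting by the given values: OTf⁻ (-13.9), R'OH (-2.3), NCO⁻ (3.5), CN⁻ (9.1).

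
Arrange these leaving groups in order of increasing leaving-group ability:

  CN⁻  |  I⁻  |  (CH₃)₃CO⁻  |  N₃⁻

(CH₃)₃CO⁻ < CN⁻ < N₃⁻ < I⁻

I⁻: pKₐ(HI) ≈ -10
N₃⁻: pKₐ(HN₃) ≈ 4.7 — linear, resonance-stabilised
CN⁻: pKₐ(HCN) ≈ 9.2 — sp carbon stabilises the charge somewhat, but still a poor LG
(CH₃)₃CO⁻: pKₐ(t-BuOH) ≈ 18 — bulky, strongly basic alkoxide
The question asks for worst first, so the sequence is read in increasing leaving-group ability.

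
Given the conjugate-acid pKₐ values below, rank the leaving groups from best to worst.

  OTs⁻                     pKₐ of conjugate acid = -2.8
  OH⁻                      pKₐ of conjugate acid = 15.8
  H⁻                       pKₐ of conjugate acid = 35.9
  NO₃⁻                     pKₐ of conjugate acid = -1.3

Lower conjugate-acid pKₐ ⇒ weaker base ⇒ better leaving group.
Sorting by the given values: OTs⁻ (-2.8), NO₃⁻ (-1.3), OH⁻ (15.8), H⁻ (35.9).

OTs⁻ > NO₃⁻ > OH⁻ > H⁻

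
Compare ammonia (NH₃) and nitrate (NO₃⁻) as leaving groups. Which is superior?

nitrate (NO₃⁻) is the better leaving group.
pKₐ(HNO₃) ≈ -1.3 versus pKₐ(NH₄⁺) ≈ 9.2: nitrate (NO₃⁻) is the much weaker base.
Resonance-delocalised over three oxygens.

nitrate (NO₃⁻)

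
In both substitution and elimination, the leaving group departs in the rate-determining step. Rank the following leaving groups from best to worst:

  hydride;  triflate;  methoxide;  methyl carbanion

A good leaving group is a weak base: the lower the pKₐ of its conjugate acid, the more readily it departs.
triflate: pKₐ(CF₃SO₃H (triflic acid)) ≈ -14
methoxide: pKₐ(CH₃OH) ≈ 15.5
hydride: pKₐ(H₂) ≈ 36
methyl carbanion: pKₐ(CH₄) ≈ 48

triflate > methoxide > hydride > methyl carbanion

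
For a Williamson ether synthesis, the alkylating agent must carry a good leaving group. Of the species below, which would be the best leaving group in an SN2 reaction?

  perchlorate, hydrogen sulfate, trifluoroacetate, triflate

triflate

triflate: pKₐ(CF₃SO₃H (triflic acid)) ≈ -14
perchlorate: pKₐ(HClO₄) ≈ -10
hydrogen sulfate: pKₐ(H₂SO₄) ≈ -3
trifluoroacetate: pKₐ(CF₃COOH) ≈ 0.2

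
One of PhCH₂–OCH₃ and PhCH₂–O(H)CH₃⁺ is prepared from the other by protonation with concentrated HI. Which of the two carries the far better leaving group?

PhCH₂–O(H)CH₃⁺

From PhCH₂–OCH₃ the departing group would be CH₃O⁻ (pKₐ(CH₃OH) ≈ 15.5). Strong base; alkoxides do not leave unassisted.
From PhCH₂–O(H)CH₃⁺ the leaving group is R'OH (pKₐ(R'OH₂⁺) ≈ -2.4). Neutral; leaves from a protonated ether (an oxonium ion, R–O(H)R'⁺).
Protonation with concentrated HI works by allowing neutral methanol, rather than methoxide, to depart, making PhCH₂–O(H)CH₃⁺ enormously more reactive.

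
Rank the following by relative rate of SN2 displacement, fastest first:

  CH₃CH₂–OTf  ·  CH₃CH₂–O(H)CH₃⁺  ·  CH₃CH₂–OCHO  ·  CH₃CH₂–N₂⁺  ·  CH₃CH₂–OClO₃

The skeletons are identical, so relative rate is governed entirely by leaving-group ability.
Leaving-group ability tracks the stability of the departed species; conjugate-acid pKₐ is the usual yardstick (lower pKₐ → better LG).
CH₃CH₂–N₂⁺ loses N₂: no meaningful conjugate acid; N₂ departs as an exceptionally stable neutral molecule
CH₃CH₂–OTf loses OTf⁻: pKₐ(CF₃SO₃H (triflic acid)) ≈ -14
CH₃CH₂–OClO₃ loses ClO₄⁻: pKₐ(HClO₄) ≈ -10
CH₃CH₂–O(H)CH₃⁺ loses R'OH: pKₐ(R'OH₂⁺) ≈ -2.4
CH₃CH₂–OCHO loses HCOO⁻: pKₐ(HCOOH) ≈ 3.8

CH₃CH₂–N₂⁺ > CH₃CH₂–OTf > CH₃CH₂–OClO₃ > CH₃CH₂–O(H)CH₃⁺ > CH₃CH₂–OCHO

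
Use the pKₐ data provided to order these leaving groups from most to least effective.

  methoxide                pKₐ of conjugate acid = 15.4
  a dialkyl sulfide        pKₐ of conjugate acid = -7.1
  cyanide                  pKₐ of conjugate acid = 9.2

Lower conjugate-acid pKₐ ⇒ weaker base ⇒ better leaving group.
Sorting by the given values: a dialkyl sulfide (-7.1), cyanide (9.2), methoxide (15.4).

a dialkyl sulfide > cyanide > methoxide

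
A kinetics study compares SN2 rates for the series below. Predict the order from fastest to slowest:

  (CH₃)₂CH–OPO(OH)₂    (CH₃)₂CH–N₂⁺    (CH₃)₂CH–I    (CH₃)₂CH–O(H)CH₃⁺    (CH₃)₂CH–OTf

(CH₃)₂CH–N₂⁺ > (CH₃)₂CH–OTf > (CH₃)₂CH–I > (CH₃)₂CH–O(H)CH₃⁺ > (CH₃)₂CH–OPO(OH)₂

The skeletons are identical, so relative rate is governed entirely by leaving-group ability.
Rank by basicity of the departing species: weakest base leaves most easily.
(CH₃)₂CH–N₂⁺ loses N₂: no meaningful conjugate acid; N₂ departs as an exceptionally stable neutral molecule
(CH₃)₂CH–OTf loses OTf⁻: pKₐ(CF₃SO₃H (triflic acid)) ≈ -14
(CH₃)₂CH–I loses I⁻: pKₐ(HI) ≈ -10
(CH₃)₂CH–O(H)CH₃⁺ loses R'OH: pKₐ(R'OH₂⁺) ≈ -2.4
(CH₃)₂CH–OPO(OH)₂ loses H₂PO₄⁻: pKₐ(H₃PO₄) ≈ 2.1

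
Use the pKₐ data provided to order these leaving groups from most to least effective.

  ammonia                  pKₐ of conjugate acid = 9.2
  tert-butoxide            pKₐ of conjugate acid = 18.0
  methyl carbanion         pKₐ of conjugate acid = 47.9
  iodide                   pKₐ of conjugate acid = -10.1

Lower conjugate-acid pKₐ ⇒ weaker base ⇒ better leaving group.
Sorting by the given values: iodide (-10.1), ammonia (9.2), tert-butoxide (18.0), methyl carbanion (47.9).

iodide > ammonia > tert-butoxide > methyl carbanion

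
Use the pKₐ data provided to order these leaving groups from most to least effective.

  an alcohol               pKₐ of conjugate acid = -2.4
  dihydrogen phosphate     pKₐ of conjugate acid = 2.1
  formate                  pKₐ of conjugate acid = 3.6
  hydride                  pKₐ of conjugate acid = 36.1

Lower conjugate-acid pKₐ ⇒ weaker base ⇒ better leaving group.
Sorting by the given values: an alcohol (-2.4), dihydrogen phosphate (2.1), formate (3.6), hydride (36.1).

an alcohol > dihydrogen phosphate > formate > hydride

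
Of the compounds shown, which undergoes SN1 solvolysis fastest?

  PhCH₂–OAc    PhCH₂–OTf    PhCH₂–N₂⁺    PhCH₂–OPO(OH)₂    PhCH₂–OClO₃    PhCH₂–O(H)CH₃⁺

PhCH₂–N₂⁺

Same R in every case — rank the leaving groups.
Rank by basicity of the departing species: weakest base leaves most easily.
PhCH₂–N₂⁺ loses N₂: no meaningful conjugate acid; N₂ departs as an exceptionally stable neutral molecule
PhCH₂–OTf loses OTf⁻: pKₐ(CF₃SO₃H (triflic acid)) ≈ -14
PhCH₂–OClO₃ loses ClO₄⁻: pKₐ(HClO₄) ≈ -10
PhCH₂–O(H)CH₃⁺ loses R'OH: pKₐ(R'OH₂⁺) ≈ -2.4
PhCH₂–OPO(OH)₂ loses H₂PO₄⁻: pKₐ(H₃PO₄) ≈ 2.1
PhCH₂–OAc loses AcO⁻: pKₐ(CH₃COOH) ≈ 4.8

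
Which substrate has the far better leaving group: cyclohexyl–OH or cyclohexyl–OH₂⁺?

cyclohexyl–OH₂⁺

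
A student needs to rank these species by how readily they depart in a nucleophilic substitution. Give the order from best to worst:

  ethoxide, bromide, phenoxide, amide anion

bromide > phenoxide > ethoxide > amide anion

bromide: pKₐ(HBr) ≈ -9
phenoxide: pKₐ(C₆H₅OH (phenol)) ≈ 10
ethoxide: pKₐ(CH₃CH₂OH) ≈ 16
amide anion: pKₐ(NH₃) ≈ 38 — extremely strong base; never a leaving group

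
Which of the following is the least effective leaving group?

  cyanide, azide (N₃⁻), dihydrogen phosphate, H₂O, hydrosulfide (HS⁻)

cyanide

H₂O: pKₐ(H₃O⁺) ≈ -1.7
dihydrogen phosphate: pKₐ(H₃PO₄) ≈ 2.1
azide (N₃⁻): pKₐ(HN₃) ≈ 4.7
hydrosulfide (HS⁻): pKₐ(H₂S) ≈ 7
cyanide: pKₐ(HCN) ≈ 9.2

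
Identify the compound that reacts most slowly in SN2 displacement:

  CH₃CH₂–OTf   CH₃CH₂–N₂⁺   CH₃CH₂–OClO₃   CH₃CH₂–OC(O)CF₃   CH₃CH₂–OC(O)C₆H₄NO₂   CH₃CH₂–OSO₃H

CH₃CH₂–OC(O)C₆H₄NO₂

Same R in every case — rank the leaving groups.
Leaving-group ability tracks the stability of the departed species; conjugate-acid pKₐ is the usual yardstick (lower pKₐ → better LG).
CH₃CH₂–N₂⁺ loses N₂: no meaningful conjugate acid; N₂ departs as an exceptionally stable neutral molecule
CH₃CH₂–OTf loses OTf⁻: pKₐ(CF₃SO₃H (triflic acid)) ≈ -14
CH₃CH₂–OClO₃ loses ClO₄⁻: pKₐ(HClO₄) ≈ -10
CH₃CH₂–OSO₃H loses HSO₄⁻: pKₐ(H₂SO₄) ≈ -3
CH₃CH₂–OC(O)CF₃ loses CF₃COO⁻: pKₐ(CF₃COOH) ≈ 0.2
CH₃CH₂–OC(O)C₆H₄NO₂ loses p-O₂N–C₆H₄–COO⁻: pKₐ(p-nitrobenzoic acid) ≈ 3.4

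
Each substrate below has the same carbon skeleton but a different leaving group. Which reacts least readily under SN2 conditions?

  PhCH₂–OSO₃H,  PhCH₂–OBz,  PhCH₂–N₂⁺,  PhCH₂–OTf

PhCH₂–OBz

The skeletons are identical, so relative rate is governed entirely by leaving-group ability.
Rank by basicity of the departing species: weakest base leaves most easily.
PhCH₂–N₂⁺ loses N₂: no meaningful conjugate acid; N₂ departs as an exceptionally stable neutral molecule
PhCH₂–OTf loses OTf⁻: pKₐ(CF₃SO₃H (triflic acid)) ≈ -14
PhCH₂–OSO₃H loses HSO₄⁻: pKₐ(H₂SO₄) ≈ -3
PhCH₂–OBz loses PhCOO⁻: pKₐ(C₆H₅COOH) ≈ 4.2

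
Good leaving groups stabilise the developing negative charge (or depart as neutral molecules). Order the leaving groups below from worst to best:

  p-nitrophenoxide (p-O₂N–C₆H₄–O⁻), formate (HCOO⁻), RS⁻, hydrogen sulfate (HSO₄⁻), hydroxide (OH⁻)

hydroxide (OH⁻) < RS⁻ < p-nitrophenoxide (p-O₂N–C₆H₄–O⁻) < formate (HCOO⁻) < hydrogen sulfate (HSO₄⁻)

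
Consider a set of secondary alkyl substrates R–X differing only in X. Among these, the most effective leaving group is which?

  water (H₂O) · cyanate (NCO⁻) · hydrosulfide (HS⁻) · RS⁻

water (H₂O)

water (H₂O): pKₐ(H₃O⁺) ≈ -1.7
cyanate (NCO⁻): pKₐ(HOCN) ≈ 3.5
hydrosulfide (HS⁻): pKₐ(H₂S) ≈ 7
RS⁻: pKₐ(RSH (a thiol)) ≈ 10.5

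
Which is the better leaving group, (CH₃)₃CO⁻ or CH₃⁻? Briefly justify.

(CH₃)₃CO⁻

(CH₃)₃CO⁻ is the better leaving group.
pKₐ(t-BuOH) ≈ 18 versus pKₐ(CH₄) ≈ 48: (CH₃)₃CO⁻ is the much weaker base.
Bulky, strongly basic alkoxide.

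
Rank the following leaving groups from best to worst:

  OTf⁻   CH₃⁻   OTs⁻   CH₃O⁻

OTf⁻: pKₐ(CF₃SO₃H (triflic acid)) ≈ -14
OTs⁻: pKₐ(p-CH₃C₆H₄SO₃H (TsOH)) ≈ -2.8
CH₃O⁻: pKₐ(CH₃OH) ≈ 15.5
CH₃⁻: pKₐ(CH₄) ≈ 48

OTf⁻ > OTs⁻ > CH₃O⁻ > CH₃⁻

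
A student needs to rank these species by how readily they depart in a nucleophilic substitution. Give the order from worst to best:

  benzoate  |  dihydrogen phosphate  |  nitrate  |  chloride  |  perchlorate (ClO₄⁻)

Leaving-group ability tracks the stability of the departed species; conjugate-acid pKₐ is the usual yardstick (lower pKₐ → better LG).
perchlorate (ClO₄⁻): pKₐ(HClO₄) ≈ -10
chloride: pKₐ(HCl) ≈ -7
nitrate: pKₐ(HNO₃) ≈ -1.3
dihydrogen phosphate: pKₐ(H₃PO₄) ≈ 2.1
benzoate: pKₐ(C₆H₅COOH) ≈ 4.2
The question asks for worst first, so the sequence is read in increasing leaving-group ability.

benzoate < dihydrogen phosphate < nitrate < chloride < perchlorate (ClO₄⁻)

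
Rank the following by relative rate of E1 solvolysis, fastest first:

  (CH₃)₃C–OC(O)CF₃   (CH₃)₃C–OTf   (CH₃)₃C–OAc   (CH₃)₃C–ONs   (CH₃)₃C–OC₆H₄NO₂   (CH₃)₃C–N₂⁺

(CH₃)₃C–N₂⁺ > (CH₃)₃C–OTf > (CH₃)₃C–ONs > (CH₃)₃C–OC(O)CF₃ > (CH₃)₃C–OAc > (CH₃)₃C–OC₆H₄NO₂

Same R in every case — rank the leaving groups.
Leaving-group ability tracks the stability of the departed species; conjugate-acid pKₐ is the usual yardstick (lower pKₐ → better LG).
(CH₃)₃C–N₂⁺ loses N₂: no meaningful conjugate acid; N₂ departs as an exceptionally stable neutral molecule
(CH₃)₃C–OTf loses OTf⁻: pKₐ(CF₃SO₃H (triflic acid)) ≈ -14
(CH₃)₃C–ONs loses ONs⁻: pKₐ(p-O₂NC₆H₄SO₃H) ≈ -3.5
(CH₃)₃C–OC(O)CF₃ loses CF₃COO⁻: pKₐ(CF₃COOH) ≈ 0.2
(CH₃)₃C–OAc loses AcO⁻: pKₐ(CH₃COOH) ≈ 4.8
(CH₃)₃C–OC₆H₄NO₂ loses p-O₂N–C₆H₄–O⁻: pKₐ(p-nitrophenol) ≈ 7.2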